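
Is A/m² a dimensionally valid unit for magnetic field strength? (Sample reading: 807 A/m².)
No

magnetic field strength has SI base units: A / m
A/m² does NOT reduce to A / m; a valid unit for magnetic field strength would be e.g. A/m.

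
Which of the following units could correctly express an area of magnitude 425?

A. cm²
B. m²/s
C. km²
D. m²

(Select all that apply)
A, C, D

area has SI base units: m^2

Checking each option against m^2:
  A. cm²: ✓ matches
  B. m²/s: ✗ does not match
  C. km²: ✓ matches
  D. m²: ✓ matches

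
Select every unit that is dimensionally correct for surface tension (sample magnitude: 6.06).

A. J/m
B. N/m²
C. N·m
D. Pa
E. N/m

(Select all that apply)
E

surface tension has SI base units: kg / s^2

Checking each option against kg / s^2:
  A. J/m: ✗ does not match
  B. N/m²: ✗ does not match
  C. N·m: ✗ does not match
  D. Pa: ✗ does not match
  E. N/m: ✓ matches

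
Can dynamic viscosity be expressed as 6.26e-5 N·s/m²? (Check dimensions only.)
Yes

dynamic viscosity has SI base units: kg / (m * s)
N·s/m² reduces to the same SI base units, so it is a valid unit for dynamic viscosity.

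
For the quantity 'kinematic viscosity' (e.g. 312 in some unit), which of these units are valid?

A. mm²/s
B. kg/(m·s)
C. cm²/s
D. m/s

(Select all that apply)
A, C

kinematic viscosity has SI base units: m^2 / s

Checking each option against m^2 / s:
  A. mm²/s: ✓ matches
  B. kg/(m·s): ✗ does not match
  C. cm²/s: ✓ matches
  D. m/s: ✗ does not match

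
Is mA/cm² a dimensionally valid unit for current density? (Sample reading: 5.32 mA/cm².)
Yes

current density has SI base units: A / m^2
mA/cm² reduces to the same SI base units, so it is a valid unit for current density.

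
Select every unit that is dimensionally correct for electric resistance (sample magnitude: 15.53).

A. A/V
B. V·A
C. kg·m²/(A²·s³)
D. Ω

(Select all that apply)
C, D

electric resistance has SI base units: kg * m^2 / (A^2 * s^3)

Checking each option against kg * m^2 / (A^2 * s^3):
  A. A/V: ✗ does not match
  B. V·A: ✗ does not match
  C. kg·m²/(A²·s³): ✓ matches
  D. Ω: ✓ matches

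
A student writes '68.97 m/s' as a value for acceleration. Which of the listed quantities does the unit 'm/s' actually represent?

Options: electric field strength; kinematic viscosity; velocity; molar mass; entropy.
velocity

acceleration should have units dimensionally equivalent to m / s^2 (e.g. m/s²).
The given unit 'm/s' reduces to m / s. Of the listed options, that is the dimensionality of velocity.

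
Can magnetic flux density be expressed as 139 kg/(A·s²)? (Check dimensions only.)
Yes

magnetic flux density has SI base units: kg / (A * s^2)
kg/(A·s²) reduces to the same SI base units, so it is a valid unit for magnetic flux density.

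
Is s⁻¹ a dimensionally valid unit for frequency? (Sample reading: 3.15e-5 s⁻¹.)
Yes

frequency has SI base units: 1 / s
s⁻¹ reduces to the same SI base units, so it is a valid unit for frequency.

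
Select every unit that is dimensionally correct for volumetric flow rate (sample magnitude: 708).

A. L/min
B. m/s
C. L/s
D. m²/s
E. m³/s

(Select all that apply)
A, C, E

volumetric flow rate has SI base units: m^3 / s

Checking each option against m^3 / s:
  A. L/min: ✓ matches
  B. m/s: ✗ does not match
  C. L/s: ✓ matches
  D. m²/s: ✗ does not match
  E. m³/s: ✓ matches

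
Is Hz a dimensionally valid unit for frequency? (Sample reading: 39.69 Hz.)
Yes

frequency has SI base units: 1 / s
Hz reduces to the same SI base units, so it is a valid unit for frequency.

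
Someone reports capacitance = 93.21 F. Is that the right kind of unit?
Yes

capacitance has SI base units: A^2 * s^4 / (kg * m^2)
F reduces to the same SI base units, so it is a valid unit for capacitance.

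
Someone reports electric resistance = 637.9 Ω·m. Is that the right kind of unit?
No

electric resistance has SI base units: kg * m^2 / (A^2 * s^3)
Ω·m does NOT reduce to kg * m^2 / (A^2 * s^3); a valid unit for electric resistance would be e.g. Ω.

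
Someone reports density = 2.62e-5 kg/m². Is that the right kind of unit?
No

density has SI base units: kg / m^3
kg/m² does NOT reduce to kg / m^3; a valid unit for density would be e.g. kg/m³.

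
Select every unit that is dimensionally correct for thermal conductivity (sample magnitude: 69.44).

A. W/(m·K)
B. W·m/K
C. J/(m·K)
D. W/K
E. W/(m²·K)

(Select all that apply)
A

thermal conductivity has SI base units: kg * m / (s^3 * K)

Checking each option against kg * m / (s^3 * K):
  A. W/(m·K): ✓ matches
  B. W·m/K: ✗ does not match
  C. J/(m·K): ✗ does not match
  D. W/K: ✗ does not match
  E. W/(m²·K): ✗ does not match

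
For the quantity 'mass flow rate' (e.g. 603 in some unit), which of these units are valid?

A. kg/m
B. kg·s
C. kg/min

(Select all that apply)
C

mass flow rate has SI base units: kg / s

Checking each option against kg / s:
  A. kg/m: ✗ does not match
  B. kg·s: ✗ does not match
  C. kg/min: ✓ matches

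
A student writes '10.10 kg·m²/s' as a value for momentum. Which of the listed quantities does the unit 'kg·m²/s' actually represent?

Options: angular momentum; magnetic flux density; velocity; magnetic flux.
angular momentum

momentum should have units dimensionally equivalent to kg * m / s (e.g. kg·m/s).
The given unit 'kg·m²/s' reduces to kg * m^2 / s. Of the listed options, that is the dimensionality of angular momentum.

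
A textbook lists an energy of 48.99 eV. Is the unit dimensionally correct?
Yes

energy has SI base units: kg * m^2 / s^2
eV reduces to the same SI base units, so it is a valid unit for energy.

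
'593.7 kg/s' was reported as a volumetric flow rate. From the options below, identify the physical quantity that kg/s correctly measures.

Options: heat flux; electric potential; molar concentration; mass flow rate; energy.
mass flow rate

volumetric flow rate should have units dimensionally equivalent to m^3 / s (e.g. m³/s).
The given unit 'kg/s' reduces to kg / s. Of the listed options, that is the dimensionality of mass flow rate.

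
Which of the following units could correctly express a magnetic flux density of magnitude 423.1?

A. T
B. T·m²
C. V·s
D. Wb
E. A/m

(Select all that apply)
A

magnetic flux density has SI base units: kg / (A * s^2)

Checking each option against kg / (A * s^2):
  A. T: ✓ matches
  B. T·m²: ✗ does not match
  C. V·s: ✗ does not match
  D. Wb: ✗ does not match
  E. A/m: ✗ does not match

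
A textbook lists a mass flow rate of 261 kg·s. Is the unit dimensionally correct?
No

mass flow rate has SI base units: kg / s
kg·s does NOT reduce to kg / s; a valid unit for mass flow rate would be e.g. kg/s.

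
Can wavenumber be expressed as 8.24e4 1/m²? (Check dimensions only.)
No

wavenumber has SI base units: 1 / m
1/m² does NOT reduce to 1 / m; a valid unit for wavenumber would be e.g. 1/m.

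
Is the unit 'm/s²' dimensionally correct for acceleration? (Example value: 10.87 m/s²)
Yes

acceleration has SI base units: m / s^2
m/s² reduces to the same SI base units, so it is a valid unit for acceleration.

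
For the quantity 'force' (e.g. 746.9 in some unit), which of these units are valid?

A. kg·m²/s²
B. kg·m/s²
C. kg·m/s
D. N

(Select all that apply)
B, D

force has SI base units: kg * m / s^2

Checking each option against kg * m / s^2:
  A. kg·m²/s²: ✗ does not match
  B. kg·m/s²: ✓ matches
  C. kg·m/s: ✗ does not match
  D. N: ✓ matches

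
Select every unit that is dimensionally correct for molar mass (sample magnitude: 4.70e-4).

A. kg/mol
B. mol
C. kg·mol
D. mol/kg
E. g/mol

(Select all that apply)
A, E

molar mass has SI base units: kg / mol

Checking each option against kg / mol:
  A. kg/mol: ✓ matches
  B. mol: ✗ does not match
  C. kg·mol: ✗ does not match
  D. mol/kg: ✗ does not match
  E. g/mol: ✓ matches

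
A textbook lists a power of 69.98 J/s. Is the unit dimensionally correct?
Yes

power has SI base units: kg * m^2 / s^3
J/s reduces to the same SI base units, so it is a valid unit for power.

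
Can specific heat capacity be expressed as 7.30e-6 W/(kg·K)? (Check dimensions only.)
No

specific heat capacity has SI base units: m^2 / (s^2 * K)
W/(kg·K) does NOT reduce to m^2 / (s^2 * K); a valid unit for specific heat capacity would be e.g. J/(kg·K).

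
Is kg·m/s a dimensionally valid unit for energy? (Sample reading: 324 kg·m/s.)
No

energy has SI base units: kg * m^2 / s^2
kg·m/s does NOT reduce to kg * m^2 / s^2; a valid unit for energy would be e.g. J.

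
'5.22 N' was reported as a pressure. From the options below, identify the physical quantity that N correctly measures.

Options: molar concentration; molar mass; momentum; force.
force

pressure should have units dimensionally equivalent to kg / (m * s^2) (e.g. Pa).
The given unit 'N' reduces to kg * m / s^2. Of the listed options, that is the dimensionality of force.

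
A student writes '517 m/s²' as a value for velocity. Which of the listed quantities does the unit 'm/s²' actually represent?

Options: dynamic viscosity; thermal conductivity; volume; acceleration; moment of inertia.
acceleration

velocity should have units dimensionally equivalent to m / s (e.g. m/s).
The given unit 'm/s²' reduces to m / s^2. Of the listed options, that is the dimensionality of acceleration.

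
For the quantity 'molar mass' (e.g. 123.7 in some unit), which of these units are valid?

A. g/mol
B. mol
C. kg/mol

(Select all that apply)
A, C

molar mass has SI base units: kg / mol

Checking each option against kg / mol:
  A. g/mol: ✓ matches
  B. mol: ✗ does not match
  C. kg/mol: ✓ matches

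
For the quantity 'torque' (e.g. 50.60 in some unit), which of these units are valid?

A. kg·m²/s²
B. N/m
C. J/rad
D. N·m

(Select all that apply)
A, C, D

torque has SI base units: kg * m^2 / s^2

Checking each option against kg * m^2 / s^2:
  A. kg·m²/s²: ✓ matches
  B. N/m: ✗ does not match
  C. J/rad: ✓ matches
  D. N·m: ✓ matches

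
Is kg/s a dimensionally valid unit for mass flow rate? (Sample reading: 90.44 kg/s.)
Yes

mass flow rate has SI base units: kg / s
kg/s reduces to the same SI base units, so it is a valid unit for mass flow rate.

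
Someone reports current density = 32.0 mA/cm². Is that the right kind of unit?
Yes

current density has SI base units: A / m^2
mA/cm² reduces to the same SI base units, so it is a valid unit for current density.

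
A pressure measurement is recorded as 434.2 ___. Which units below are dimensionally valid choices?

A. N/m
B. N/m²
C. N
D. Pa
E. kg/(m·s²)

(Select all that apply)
B, D, E

pressure has SI base units: kg / (m * s^2)

Checking each option against kg / (m * s^2):
  A. N/m: ✗ does not match
  B. N/m²: ✓ matches
  C. N: ✗ does not match
  D. Pa: ✓ matches
  E. kg/(m·s²): ✓ matches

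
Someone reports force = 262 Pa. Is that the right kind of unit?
No

force has SI base units: kg * m / s^2
Pa does NOT reduce to kg * m / s^2; a valid unit for force would be e.g. N.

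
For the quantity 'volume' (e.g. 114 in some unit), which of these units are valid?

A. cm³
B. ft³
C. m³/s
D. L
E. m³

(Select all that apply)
A, B, D, E

volume has SI base units: m^3

Checking each option against m^3:
  A. cm³: ✓ matches
  B. ft³: ✓ matches
  C. m³/s: ✗ does not match
  D. L: ✓ matches
  E. m³: ✓ matches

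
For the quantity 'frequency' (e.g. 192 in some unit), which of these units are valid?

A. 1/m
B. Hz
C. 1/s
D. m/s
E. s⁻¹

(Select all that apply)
B, C, E

frequency has SI base units: 1 / s

Checking each option against 1 / s:
  A. 1/m: ✗ does not match
  B. Hz: ✓ matches
  C. 1/s: ✓ matches
  D. m/s: ✗ does not match
  E. s⁻¹: ✓ matches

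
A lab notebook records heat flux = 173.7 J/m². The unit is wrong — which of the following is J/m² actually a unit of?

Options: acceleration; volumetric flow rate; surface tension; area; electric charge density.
surface tension

heat flux should have units dimensionally equivalent to kg / s^3 (e.g. W/m²).
The given unit 'J/m²' reduces to kg / s^2. Of the listed options, that is the dimensionality of surface tension.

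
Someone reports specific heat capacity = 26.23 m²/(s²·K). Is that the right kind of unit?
Yes

specific heat capacity has SI base units: m^2 / (s^2 * K)
m²/(s²·K) reduces to the same SI base units, so it is a valid unit for specific heat capacity.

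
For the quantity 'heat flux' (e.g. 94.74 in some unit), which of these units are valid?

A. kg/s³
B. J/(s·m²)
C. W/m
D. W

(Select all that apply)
A, B

heat flux has SI base units: kg / s^3

Checking each option against kg / s^3:
  A. kg/s³: ✓ matches
  B. J/(s·m²): ✓ matches
  C. W/m: ✗ does not match
  D. W: ✗ does not match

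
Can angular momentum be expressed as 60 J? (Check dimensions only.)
No

angular momentum has SI base units: kg * m^2 / s
J does NOT reduce to kg * m^2 / s; a valid unit for angular momentum would be e.g. kg·m²/s.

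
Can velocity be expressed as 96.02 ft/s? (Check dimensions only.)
Yes

velocity has SI base units: m / s
ft/s reduces to the same SI base units, so it is a valid unit for velocity.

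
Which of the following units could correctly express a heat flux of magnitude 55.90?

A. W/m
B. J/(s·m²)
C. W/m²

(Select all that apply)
B, C

heat flux has SI base units: kg / s^3

Checking each option against kg / s^3:
  A. W/m: ✗ does not match
  B. J/(s·m²): ✓ matches
  C. W/m²: ✓ matches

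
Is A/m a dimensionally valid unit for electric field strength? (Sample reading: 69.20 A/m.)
No

electric field strength has SI base units: kg * m / (A * s^3)
A/m does NOT reduce to kg * m / (A * s^3); a valid unit for electric field strength would be e.g. V/m.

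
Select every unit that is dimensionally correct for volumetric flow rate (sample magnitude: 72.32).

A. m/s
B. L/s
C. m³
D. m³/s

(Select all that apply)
B, D

volumetric flow rate has SI base units: m^3 / s

Checking each option against m^3 / s:
  A. m/s: ✗ does not match
  B. L/s: ✓ matches
  C. m³: ✗ does not match
  D. m³/s: ✓ matches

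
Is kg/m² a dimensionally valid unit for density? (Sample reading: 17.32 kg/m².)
No

density has SI base units: kg / m^3
kg/m² does NOT reduce to kg / m^3; a valid unit for density would be e.g. kg/m³.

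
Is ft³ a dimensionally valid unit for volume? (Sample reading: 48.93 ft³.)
Yes

volume has SI base units: m^3
ft³ reduces to the same SI base units, so it is a valid unit for volume.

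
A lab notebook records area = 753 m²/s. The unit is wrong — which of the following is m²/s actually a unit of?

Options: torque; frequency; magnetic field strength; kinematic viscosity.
kinematic viscosity

area should have units dimensionally equivalent to m^2 (e.g. m²).
The given unit 'm²/s' reduces to m^2 / s. Of the listed options, that is the dimensionality of kinematic viscosity.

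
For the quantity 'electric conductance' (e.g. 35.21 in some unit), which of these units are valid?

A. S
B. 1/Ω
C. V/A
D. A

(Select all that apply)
A, B

electric conductance has SI base units: A^2 * s^3 / (kg * m^2)

Checking each option against A^2 * s^3 / (kg * m^2):
  A. S: ✓ matches
  B. 1/Ω: ✓ matches
  C. V/A: ✗ does not match
  D. A: ✗ does not match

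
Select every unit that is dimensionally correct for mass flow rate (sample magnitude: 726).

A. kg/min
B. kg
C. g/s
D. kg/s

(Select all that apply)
A, C, D

mass flow rate has SI base units: kg / s

Checking each option against kg / s:
  A. kg/min: ✓ matches
  B. kg: ✗ does not match
  C. g/s: ✓ matches
  D. kg/s: ✓ matches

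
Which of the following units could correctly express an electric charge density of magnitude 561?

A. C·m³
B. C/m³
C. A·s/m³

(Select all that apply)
B, C

electric charge density has SI base units: A * s / m^3

Checking each option against A * s / m^3:
  A. C·m³: ✗ does not match
  B. C/m³: ✓ matches
  C. A·s/m³: ✓ matches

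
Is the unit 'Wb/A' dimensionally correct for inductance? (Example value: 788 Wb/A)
Yes

inductance has SI base units: kg * m^2 / (A^2 * s^2)
Wb/A reduces to the same SI base units, so it is a valid unit for inductance.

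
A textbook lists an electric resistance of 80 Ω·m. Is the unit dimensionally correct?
No

electric resistance has SI base units: kg * m^2 / (A^2 * s^3)
Ω·m does NOT reduce to kg * m^2 / (A^2 * s^3); a valid unit for electric resistance would be e.g. Ω.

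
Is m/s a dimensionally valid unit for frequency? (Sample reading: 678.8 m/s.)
No

frequency has SI base units: 1 / s
m/s does NOT reduce to 1 / s; a valid unit for frequency would be e.g. Hz.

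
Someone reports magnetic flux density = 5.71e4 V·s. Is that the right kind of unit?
No

magnetic flux density has SI base units: kg / (A * s^2)
V·s does NOT reduce to kg / (A * s^2); a valid unit for magnetic flux density would be e.g. T.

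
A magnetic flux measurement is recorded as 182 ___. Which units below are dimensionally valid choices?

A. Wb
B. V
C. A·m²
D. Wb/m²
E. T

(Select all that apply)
A

magnetic flux has SI base units: kg * m^2 / (A * s^2)

Checking each option against kg * m^2 / (A * s^2):
  A. Wb: ✓ matches
  B. V: ✗ does not match
  C. A·m²: ✗ does not match
  D. Wb/m²: ✗ does not match
  E. T: ✗ does not match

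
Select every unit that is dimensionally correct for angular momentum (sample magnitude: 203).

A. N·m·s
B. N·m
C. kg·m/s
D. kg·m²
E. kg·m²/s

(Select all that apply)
A, E

angular momentum has SI base units: kg * m^2 / s

Checking each option against kg * m^2 / s:
  A. N·m·s: ✓ matches
  B. N·m: ✗ does not match
  C. kg·m/s: ✗ does not match
  D. kg·m²: ✗ does not match
  E. kg·m²/s: ✓ matches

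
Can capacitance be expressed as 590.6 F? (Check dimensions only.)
Yes

capacitance has SI base units: A^2 * s^4 / (kg * m^2)
F reduces to the same SI base units, so it is a valid unit for capacitance.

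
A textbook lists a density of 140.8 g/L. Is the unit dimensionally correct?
Yes

density has SI base units: kg / m^3
g/L reduces to the same SI base units, so it is a valid unit for density.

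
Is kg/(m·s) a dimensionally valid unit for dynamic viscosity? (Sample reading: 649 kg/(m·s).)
Yes

dynamic viscosity has SI base units: kg / (m * s)
kg/(m·s) reduces to the same SI base units, so it is a valid unit for dynamic viscosity.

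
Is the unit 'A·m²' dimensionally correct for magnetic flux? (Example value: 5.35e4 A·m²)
No

magnetic flux has SI base units: kg * m^2 / (A * s^2)
A·m² does NOT reduce to kg * m^2 / (A * s^2); a valid unit for magnetic flux would be e.g. Wb.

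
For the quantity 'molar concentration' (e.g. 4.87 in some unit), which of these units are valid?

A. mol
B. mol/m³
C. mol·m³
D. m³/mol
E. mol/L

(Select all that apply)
B, E

molar concentration has SI base units: mol / m^3

Checking each option against mol / m^3:
  A. mol: ✗ does not match
  B. mol/m³: ✓ matches
  C. mol·m³: ✗ does not match
  D. m³/mol: ✗ does not match
  E. mol/L: ✓ matches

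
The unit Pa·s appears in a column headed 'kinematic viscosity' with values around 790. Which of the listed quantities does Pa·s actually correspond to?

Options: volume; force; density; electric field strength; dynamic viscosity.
dynamic viscosity

kinematic viscosity should have units dimensionally equivalent to m^2 / s (e.g. m²/s).
The given unit 'Pa·s' reduces to kg / (m * s). Of the listed options, that is the dimensionality of dynamic viscosity.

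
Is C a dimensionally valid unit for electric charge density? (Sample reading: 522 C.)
No

electric charge density has SI base units: A * s / m^3
C does NOT reduce to A * s / m^3; a valid unit for electric charge density would be e.g. C/m³.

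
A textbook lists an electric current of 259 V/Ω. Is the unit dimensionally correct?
Yes

electric current has SI base units: A
V/Ω reduces to the same SI base units, so it is a valid unit for electric current.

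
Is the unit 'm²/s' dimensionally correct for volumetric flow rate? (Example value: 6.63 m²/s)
No

volumetric flow rate has SI base units: m^3 / s
m²/s does NOT reduce to m^3 / s; a valid unit for volumetric flow rate would be e.g. m³/s.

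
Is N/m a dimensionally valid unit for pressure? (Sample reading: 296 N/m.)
No

pressure has SI base units: kg / (m * s^2)
N/m does NOT reduce to kg / (m * s^2); a valid unit for pressure would be e.g. Pa.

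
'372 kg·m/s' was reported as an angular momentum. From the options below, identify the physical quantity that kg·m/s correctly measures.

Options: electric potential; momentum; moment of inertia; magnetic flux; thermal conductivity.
momentum

angular momentum should have units dimensionally equivalent to kg * m^2 / s (e.g. kg·m²/s).
The given unit 'kg·m/s' reduces to kg * m / s. Of the listed options, that is the dimensionality of momentum.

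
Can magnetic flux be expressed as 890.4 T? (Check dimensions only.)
No

magnetic flux has SI base units: kg * m^2 / (A * s^2)
T does NOT reduce to kg * m^2 / (A * s^2); a valid unit for magnetic flux would be e.g. Wb.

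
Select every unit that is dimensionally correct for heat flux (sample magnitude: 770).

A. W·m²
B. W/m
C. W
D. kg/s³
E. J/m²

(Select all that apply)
D

heat flux has SI base units: kg / s^3

Checking each option against kg / s^3:
  A. W·m²: ✗ does not match
  B. W/m: ✗ does not match
  C. W: ✗ does not match
  D. kg/s³: ✓ matches
  E. J/m²: ✗ does not match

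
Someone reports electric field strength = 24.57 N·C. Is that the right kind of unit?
No

electric field strength has SI base units: kg * m / (A * s^3)
N·C does NOT reduce to kg * m / (A * s^3); a valid unit for electric field strength would be e.g. V/m.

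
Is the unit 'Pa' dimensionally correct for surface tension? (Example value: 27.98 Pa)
No

surface tension has SI base units: kg / s^2
Pa does NOT reduce to kg / s^2; a valid unit for surface tension would be e.g. N/m.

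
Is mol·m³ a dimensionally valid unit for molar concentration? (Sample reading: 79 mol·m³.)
No

molar concentration has SI base units: mol / m^3
mol·m³ does NOT reduce to mol / m^3; a valid unit for molar concentration would be e.g. mol/m³.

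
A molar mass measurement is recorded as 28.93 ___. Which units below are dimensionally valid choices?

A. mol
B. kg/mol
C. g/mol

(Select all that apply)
B, C

molar mass has SI base units: kg / mol

Checking each option against kg / mol:
  A. mol: ✗ does not match
  B. kg/mol: ✓ matches
  C. g/mol: ✓ matches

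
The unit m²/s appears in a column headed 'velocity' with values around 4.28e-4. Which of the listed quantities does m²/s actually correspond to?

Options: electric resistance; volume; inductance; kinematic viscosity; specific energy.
kinematic viscosity

velocity should have units dimensionally equivalent to m / s (e.g. m/s).
The given unit 'm²/s' reduces to m^2 / s. Of the listed options, that is the dimensionality of kinematic viscosity.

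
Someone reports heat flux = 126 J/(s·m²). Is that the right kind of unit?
Yes

heat flux has SI base units: kg / s^3
J/(s·m²) reduces to the same SI base units, so it is a valid unit for heat flux.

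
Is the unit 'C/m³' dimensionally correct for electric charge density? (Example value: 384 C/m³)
Yes

electric charge density has SI base units: A * s / m^3
C/m³ reduces to the same SI base units, so it is a valid unit for electric charge density.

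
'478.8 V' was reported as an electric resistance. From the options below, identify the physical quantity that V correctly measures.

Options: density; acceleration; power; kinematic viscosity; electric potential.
electric potential

electric resistance should have units dimensionally equivalent to kg * m^2 / (A^2 * s^3) (e.g. Ω).
The given unit 'V' reduces to kg * m^2 / (A * s^3). Of the listed options, that is the dimensionality of electric potential.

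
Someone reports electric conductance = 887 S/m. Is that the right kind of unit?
No

electric conductance has SI base units: A^2 * s^3 / (kg * m^2)
S/m does NOT reduce to A^2 * s^3 / (kg * m^2); a valid unit for electric conductance would be e.g. S.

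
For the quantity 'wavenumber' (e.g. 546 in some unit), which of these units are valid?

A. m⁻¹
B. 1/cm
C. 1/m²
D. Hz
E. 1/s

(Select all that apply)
A, B

wavenumber has SI base units: 1 / m

Checking each option against 1 / m:
  A. m⁻¹: ✓ matches
  B. 1/cm: ✓ matches
  C. 1/m²: ✗ does not match
  D. Hz: ✗ does not match
  E. 1/s: ✗ does not match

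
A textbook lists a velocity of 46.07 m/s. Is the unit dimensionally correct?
Yes

velocity has SI base units: m / s
m/s reduces to the same SI base units, so it is a valid unit for velocity.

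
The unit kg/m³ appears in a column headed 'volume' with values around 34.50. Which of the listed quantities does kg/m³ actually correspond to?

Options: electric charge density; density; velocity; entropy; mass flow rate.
density

volume should have units dimensionally equivalent to m^3 (e.g. m³).
The given unit 'kg/m³' reduces to kg / m^3. Of the listed options, that is the dimensionality of density.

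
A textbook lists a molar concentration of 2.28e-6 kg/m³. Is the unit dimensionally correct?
No

molar concentration has SI base units: mol / m^3
kg/m³ does NOT reduce to mol / m^3; a valid unit for molar concentration would be e.g. mol/m³.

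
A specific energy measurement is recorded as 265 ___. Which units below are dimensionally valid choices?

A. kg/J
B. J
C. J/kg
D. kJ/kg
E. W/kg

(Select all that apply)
C, D

specific energy has SI base units: m^2 / s^2

Checking each option against m^2 / s^2:
  A. kg/J: ✗ does not match
  B. J: ✗ does not match
  C. J/kg: ✓ matches
  D. kJ/kg: ✓ matches
  E. W/kg: ✗ does not match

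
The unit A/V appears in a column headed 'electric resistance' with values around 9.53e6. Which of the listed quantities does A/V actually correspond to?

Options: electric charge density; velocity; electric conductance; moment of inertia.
electric conductance

electric resistance should have units dimensionally equivalent to kg * m^2 / (A^2 * s^3) (e.g. Ω).
The given unit 'A/V' reduces to A^2 * s^3 / (kg * m^2). Of the listed options, that is the dimensionality of electric conductance.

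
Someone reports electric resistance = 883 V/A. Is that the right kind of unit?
Yes

electric resistance has SI base units: kg * m^2 / (A^2 * s^3)
V/A reduces to the same SI base units, so it is a valid unit for electric resistance.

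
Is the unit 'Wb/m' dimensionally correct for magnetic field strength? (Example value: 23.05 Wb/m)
No

magnetic field strength has SI base units: A / m
Wb/m does NOT reduce to A / m; a valid unit for magnetic field strength would be e.g. A/m.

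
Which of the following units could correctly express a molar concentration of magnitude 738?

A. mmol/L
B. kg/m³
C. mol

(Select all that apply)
A

molar concentration has SI base units: mol / m^3

Checking each option against mol / m^3:
  A. mmol/L: ✓ matches
  B. kg/m³: ✗ does not match
  C. mol: ✗ does not match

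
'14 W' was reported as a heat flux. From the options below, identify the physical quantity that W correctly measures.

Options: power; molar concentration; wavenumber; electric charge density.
power

heat flux should have units dimensionally equivalent to kg / s^3 (e.g. W/m²).
The given unit 'W' reduces to kg * m^2 / s^3. Of the listed options, that is the dimensionality of power.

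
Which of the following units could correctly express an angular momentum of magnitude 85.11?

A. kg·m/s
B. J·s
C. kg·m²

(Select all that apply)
B

angular momentum has SI base units: kg * m^2 / s

Checking each option against kg * m^2 / s:
  A. kg·m/s: ✗ does not match
  B. J·s: ✓ matches
  C. kg·m²: ✗ does not match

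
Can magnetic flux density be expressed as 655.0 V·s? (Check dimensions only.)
No

magnetic flux density has SI base units: kg / (A * s^2)
V·s does NOT reduce to kg / (A * s^2); a valid unit for magnetic flux density would be e.g. T.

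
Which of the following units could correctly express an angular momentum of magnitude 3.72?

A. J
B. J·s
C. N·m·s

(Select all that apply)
B, C

angular momentum has SI base units: kg * m^2 / s

Checking each option against kg * m^2 / s:
  A. J: ✗ does not match
  B. J·s: ✓ matches
  C. N·m·s: ✓ matches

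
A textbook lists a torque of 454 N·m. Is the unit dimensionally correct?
Yes

torque has SI base units: kg * m^2 / s^2
N·m reduces to the same SI base units, so it is a valid unit for torque.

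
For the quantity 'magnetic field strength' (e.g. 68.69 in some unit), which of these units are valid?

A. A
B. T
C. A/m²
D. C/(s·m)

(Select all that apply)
D

magnetic field strength has SI base units: A / m

Checking each option against A / m:
  A. A: ✗ does not match
  B. T: ✗ does not match
  C. A/m²: ✗ does not match
  D. C/(s·m): ✓ matches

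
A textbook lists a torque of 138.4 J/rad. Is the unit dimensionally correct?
Yes

torque has SI base units: kg * m^2 / s^2
J/rad reduces to the same SI base units, so it is a valid unit for torque.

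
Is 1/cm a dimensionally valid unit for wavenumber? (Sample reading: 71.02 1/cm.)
Yes

wavenumber has SI base units: 1 / m
1/cm reduces to the same SI base units, so it is a valid unit for wavenumber.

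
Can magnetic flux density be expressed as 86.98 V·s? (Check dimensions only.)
No

magnetic flux density has SI base units: kg / (A * s^2)
V·s does NOT reduce to kg / (A * s^2); a valid unit for magnetic flux density would be e.g. T.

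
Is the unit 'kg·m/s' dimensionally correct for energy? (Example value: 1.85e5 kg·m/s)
No

energy has SI base units: kg * m^2 / s^2
kg·m/s does NOT reduce to kg * m^2 / s^2; a valid unit for energy would be e.g. J.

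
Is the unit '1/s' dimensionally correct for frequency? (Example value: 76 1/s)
Yes

frequency has SI base units: 1 / s
1/s reduces to the same SI base units, so it is a valid unit for frequency.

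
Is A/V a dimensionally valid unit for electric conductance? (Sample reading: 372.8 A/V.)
Yes

electric conductance has SI base units: A^2 * s^3 / (kg * m^2)
A/V reduces to the same SI base units, so it is a valid unit for electric conductance.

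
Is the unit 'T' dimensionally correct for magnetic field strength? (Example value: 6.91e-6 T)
No

magnetic field strength has SI base units: A / m
T does NOT reduce to A / m; a valid unit for magnetic field strength would be e.g. A/m.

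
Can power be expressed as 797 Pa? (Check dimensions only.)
No

power has SI base units: kg * m^2 / s^3
Pa does NOT reduce to kg * m^2 / s^3; a valid unit for power would be e.g. W.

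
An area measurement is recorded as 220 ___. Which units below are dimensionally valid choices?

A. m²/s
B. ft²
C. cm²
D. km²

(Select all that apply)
B, C, D

area has SI base units: m^2

Checking each option against m^2:
  A. m²/s: ✗ does not match
  B. ft²: ✓ matches
  C. cm²: ✓ matches
  D. km²: ✓ matches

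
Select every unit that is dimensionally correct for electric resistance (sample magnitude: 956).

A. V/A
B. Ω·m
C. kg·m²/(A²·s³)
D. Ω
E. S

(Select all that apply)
A, C, D

electric resistance has SI base units: kg * m^2 / (A^2 * s^3)

Checking each option against kg * m^2 / (A^2 * s^3):
  A. V/A: ✓ matches
  B. Ω·m: ✗ does not match
  C. kg·m²/(A²·s³): ✓ matches
  D. Ω: ✓ matches
  E. S: ✗ does not match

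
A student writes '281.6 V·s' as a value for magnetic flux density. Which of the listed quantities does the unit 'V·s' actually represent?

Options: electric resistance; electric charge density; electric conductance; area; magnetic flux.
magnetic flux

magnetic flux density should have units dimensionally equivalent to kg / (A * s^2) (e.g. T).
The given unit 'V·s' reduces to kg * m^2 / (A * s^2). Of the listed options, that is the dimensionality of magnetic flux.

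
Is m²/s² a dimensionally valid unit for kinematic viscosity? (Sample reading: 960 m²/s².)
No

kinematic viscosity has SI base units: m^2 / s
m²/s² does NOT reduce to m^2 / s; a valid unit for kinematic viscosity would be e.g. m²/s.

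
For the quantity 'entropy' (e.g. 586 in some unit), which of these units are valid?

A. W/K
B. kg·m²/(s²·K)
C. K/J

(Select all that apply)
B

entropy has SI base units: kg * m^2 / (s^2 * K)

Checking each option against kg * m^2 / (s^2 * K):
  A. W/K: ✗ does not match
  B. kg·m²/(s²·K): ✓ matches
  C. K/J: ✗ does not match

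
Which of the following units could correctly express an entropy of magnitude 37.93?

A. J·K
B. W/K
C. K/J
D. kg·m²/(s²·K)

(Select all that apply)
D

entropy has SI base units: kg * m^2 / (s^2 * K)

Checking each option against kg * m^2 / (s^2 * K):
  A. J·K: ✗ does not match
  B. W/K: ✗ does not match
  C. K/J: ✗ does not match
  D. kg·m²/(s²·K): ✓ matches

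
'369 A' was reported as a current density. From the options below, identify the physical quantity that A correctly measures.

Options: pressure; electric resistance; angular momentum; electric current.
electric current

current density should have units dimensionally equivalent to A / m^2 (e.g. A/m²).
The given unit 'A' reduces to A. Of the listed options, that is the dimensionality of electric current.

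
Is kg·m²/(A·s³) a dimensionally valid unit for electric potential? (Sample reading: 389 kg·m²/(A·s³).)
Yes

electric potential has SI base units: kg * m^2 / (A * s^3)
kg·m²/(A·s³) reduces to the same SI base units, so it is a valid unit for electric potential.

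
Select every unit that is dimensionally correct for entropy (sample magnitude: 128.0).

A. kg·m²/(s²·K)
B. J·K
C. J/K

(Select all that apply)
A, C

entropy has SI base units: kg * m^2 / (s^2 * K)

Checking each option against kg * m^2 / (s^2 * K):
  A. kg·m²/(s²·K): ✓ matches
  B. J·K: ✗ does not match
  C. J/K: ✓ matches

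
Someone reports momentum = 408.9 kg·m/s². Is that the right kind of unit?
No

momentum has SI base units: kg * m / s
kg·m/s² does NOT reduce to kg * m / s; a valid unit for momentum would be e.g. kg·m/s.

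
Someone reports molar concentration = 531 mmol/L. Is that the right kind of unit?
Yes

molar concentration has SI base units: mol / m^3
mmol/L reduces to the same SI base units, so it is a valid unit for molar concentration.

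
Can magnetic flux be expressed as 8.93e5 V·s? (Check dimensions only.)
Yes

magnetic flux has SI base units: kg * m^2 / (A * s^2)
V·s reduces to the same SI base units, so it is a valid unit for magnetic flux.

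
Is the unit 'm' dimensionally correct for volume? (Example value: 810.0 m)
No

volume has SI base units: m^3
m does NOT reduce to m^3; a valid unit for volume would be e.g. m³.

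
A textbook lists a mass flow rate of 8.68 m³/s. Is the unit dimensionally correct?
No

mass flow rate has SI base units: kg / s
m³/s does NOT reduce to kg / s; a valid unit for mass flow rate would be e.g. kg/s.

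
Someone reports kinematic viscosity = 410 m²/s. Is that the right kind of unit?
Yes

kinematic viscosity has SI base units: m^2 / s
m²/s reduces to the same SI base units, so it is a valid unit for kinematic viscosity.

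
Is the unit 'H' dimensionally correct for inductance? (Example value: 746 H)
Yes

inductance has SI base units: kg * m^2 / (A^2 * s^2)
H reduces to the same SI base units, so it is a valid unit for inductance.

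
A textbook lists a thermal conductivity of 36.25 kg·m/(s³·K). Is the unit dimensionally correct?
Yes

thermal conductivity has SI base units: kg * m / (s^3 * K)
kg·m/(s³·K) reduces to the same SI base units, so it is a valid unit for thermal conductivity.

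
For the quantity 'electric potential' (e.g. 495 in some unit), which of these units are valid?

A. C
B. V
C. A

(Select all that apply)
B

electric potential has SI base units: kg * m^2 / (A * s^3)

Checking each option against kg * m^2 / (A * s^3):
  A. C: ✗ does not match
  B. V: ✓ matches
  C. A: ✗ does not match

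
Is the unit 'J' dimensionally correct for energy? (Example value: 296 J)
Yes

energy has SI base units: kg * m^2 / s^2
J reduces to the same SI base units, so it is a valid unit for energy.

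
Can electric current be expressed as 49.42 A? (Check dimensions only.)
Yes

electric current has SI base units: A
A reduces to the same SI base units, so it is a valid unit for electric current.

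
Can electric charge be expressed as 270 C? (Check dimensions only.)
Yes

electric charge has SI base units: A * s
C reduces to the same SI base units, so it is a valid unit for electric charge.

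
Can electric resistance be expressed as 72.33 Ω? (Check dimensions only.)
Yes

electric resistance has SI base units: kg * m^2 / (A^2 * s^3)
Ω reduces to the same SI base units, so it is a valid unit for electric resistance.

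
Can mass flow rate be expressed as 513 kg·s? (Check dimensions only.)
No

mass flow rate has SI base units: kg / s
kg·s does NOT reduce to kg / s; a valid unit for mass flow rate would be e.g. kg/s.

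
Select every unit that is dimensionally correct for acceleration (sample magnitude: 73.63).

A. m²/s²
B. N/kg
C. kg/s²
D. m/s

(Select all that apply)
B

acceleration has SI base units: m / s^2

Checking each option against m / s^2:
  A. m²/s²: ✗ does not match
  B. N/kg: ✓ matches
  C. kg/s²: ✗ does not match
  D. m/s: ✗ does not match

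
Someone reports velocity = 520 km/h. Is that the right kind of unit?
Yes

velocity has SI base units: m / s
km/h reduces to the same SI base units, so it is a valid unit for velocity.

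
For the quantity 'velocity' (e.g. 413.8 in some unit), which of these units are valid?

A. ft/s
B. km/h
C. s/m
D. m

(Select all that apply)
A, B

velocity has SI base units: m / s

Checking each option against m / s:
  A. ft/s: ✓ matches
  B. km/h: ✓ matches
  C. s/m: ✗ does not match
  D. m: ✗ does not match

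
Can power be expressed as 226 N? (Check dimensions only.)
No

power has SI base units: kg * m^2 / s^3
N does NOT reduce to kg * m^2 / s^3; a valid unit for power would be e.g. W.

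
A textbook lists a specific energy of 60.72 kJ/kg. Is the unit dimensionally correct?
Yes

specific energy has SI base units: m^2 / s^2
kJ/kg reduces to the same SI base units, so it is a valid unit for specific energy.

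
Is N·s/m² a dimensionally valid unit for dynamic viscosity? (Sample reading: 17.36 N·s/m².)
Yes

dynamic viscosity has SI base units: kg / (m * s)
N·s/m² reduces to the same SI base units, so it is a valid unit for dynamic viscosity.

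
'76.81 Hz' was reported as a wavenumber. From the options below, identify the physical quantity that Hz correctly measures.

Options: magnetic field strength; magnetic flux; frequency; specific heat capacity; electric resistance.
frequency

wavenumber should have units dimensionally equivalent to 1 / m (e.g. 1/m).
The given unit 'Hz' reduces to 1 / s. Of the listed options, that is the dimensionality of frequency.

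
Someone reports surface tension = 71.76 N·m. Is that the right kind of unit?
No

surface tension has SI base units: kg / s^2
N·m does NOT reduce to kg / s^2; a valid unit for surface tension would be e.g. N/m.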